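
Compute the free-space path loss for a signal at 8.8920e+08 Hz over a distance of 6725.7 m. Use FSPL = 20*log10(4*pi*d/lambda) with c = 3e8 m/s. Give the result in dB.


lambda = c / f = 3.0000e+08 / 8.8920e+08 = 0.3373819 m
FSPL = 20 * log10(4*pi*6725.7/0.3373819) = 108.0 dB

108.0 dB


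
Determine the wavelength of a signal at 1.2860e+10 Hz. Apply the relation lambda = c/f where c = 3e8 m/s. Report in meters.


lambda = c / f = 3.0000e+08 / 1.2860e+10 = 0.02333 m

0.02333 m


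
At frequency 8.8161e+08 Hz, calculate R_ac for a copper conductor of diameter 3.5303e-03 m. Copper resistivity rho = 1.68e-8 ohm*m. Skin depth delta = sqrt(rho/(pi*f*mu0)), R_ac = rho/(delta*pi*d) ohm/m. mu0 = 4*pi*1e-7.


delta = sqrt(1.68e-8 / (pi * 8.8161e+08 * 4*pi*1e-7)) = 2.197033e-06 m
R_ac = 1.68e-8 / (2.197033e-06 * pi * 3.5303e-03) = 0.6895 ohm/m

0.6895 ohm/m


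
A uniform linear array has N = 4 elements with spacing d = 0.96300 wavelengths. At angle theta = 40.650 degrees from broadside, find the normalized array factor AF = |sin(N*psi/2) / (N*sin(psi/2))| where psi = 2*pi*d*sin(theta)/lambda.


psi = 2*pi*0.96300*sin(40.650 deg) = 3.941652 rad
AF = |sin(4*3.941652/2) / (4*sin(3.941652/2))| = 0.2713

0.2713


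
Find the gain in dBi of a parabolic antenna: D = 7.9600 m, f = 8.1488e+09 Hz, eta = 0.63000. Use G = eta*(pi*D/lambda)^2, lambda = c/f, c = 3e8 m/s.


lambda = c / f = 3.0000e+08 / 8.1488e+09 = 0.03681524 m
G_linear = 0.63000 * (pi * 7.9600 / 0.03681524)^2 = 290677.3
G_dBi = 10 * log10(290677.3) = 54.63 dBi

54.63 dBi


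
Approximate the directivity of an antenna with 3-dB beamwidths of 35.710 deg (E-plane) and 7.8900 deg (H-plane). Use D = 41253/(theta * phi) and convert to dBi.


D_linear = 41253 / (35.710 * 7.8900) = 146.4160
D_dBi = 10 * log10(146.4160) = 21.66 dBi

21.66 dBi


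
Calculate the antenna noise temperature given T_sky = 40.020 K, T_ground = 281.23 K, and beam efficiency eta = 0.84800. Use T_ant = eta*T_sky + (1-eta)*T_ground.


T_ant = 0.84800 * 40.020 + (1 - 0.84800) * 281.23 = 76.68 K

76.68 K


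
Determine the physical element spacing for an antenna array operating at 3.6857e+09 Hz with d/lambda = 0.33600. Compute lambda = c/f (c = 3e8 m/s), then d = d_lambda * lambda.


lambda = c / f = 3.0000e+08 / 3.6857e+09 = 0.08139566 m
d = 0.33600 * 0.08139566 = 0.02735 m

0.02735 m


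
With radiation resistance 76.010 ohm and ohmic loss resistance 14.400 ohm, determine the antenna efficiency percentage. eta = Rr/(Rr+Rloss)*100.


eta = 76.010 / (76.010 + 14.400) * 100 = 84.07%

84.07%


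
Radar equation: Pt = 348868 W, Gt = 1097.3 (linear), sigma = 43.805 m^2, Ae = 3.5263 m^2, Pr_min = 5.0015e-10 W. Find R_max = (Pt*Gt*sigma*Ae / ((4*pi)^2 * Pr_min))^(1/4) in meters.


R^4 = 348868*1097.3*43.805*3.5263 / ((4*pi)^2 * 5.0015e-10) = 7.487028e+17
R_max = 7.487028e+17^0.25 = 29416 m

29416 m


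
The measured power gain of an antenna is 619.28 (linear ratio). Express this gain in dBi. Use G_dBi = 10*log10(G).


G_dBi = 10 * log10(619.28) = 27.92 dBi

27.92 dBi


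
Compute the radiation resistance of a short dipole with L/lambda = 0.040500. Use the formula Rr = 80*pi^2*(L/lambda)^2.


Rr = 80 * pi^2 * (0.040500)^2 = 80 * 9.869604 * 1.640250e-03 = 1.295 ohm

1.295 ohm


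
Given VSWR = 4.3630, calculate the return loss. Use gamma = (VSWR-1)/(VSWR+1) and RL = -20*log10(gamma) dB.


gamma = (4.3630 - 1) / (4.3630 + 1) = 0.6270744
RL = -20 * log10(0.6270744) = 4.054 dB

4.054 dB


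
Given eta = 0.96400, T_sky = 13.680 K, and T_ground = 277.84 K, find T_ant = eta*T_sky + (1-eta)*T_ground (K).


T_ant = 0.96400 * 13.680 + (1 - 0.96400) * 277.84 = 23.19 K

23.19 K


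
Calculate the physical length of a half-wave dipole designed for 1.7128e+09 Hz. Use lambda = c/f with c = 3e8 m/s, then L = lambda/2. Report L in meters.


lambda = c / f = 3.0000e+08 / 1.7128e+09 = 0.1751518 m
L = lambda / 2 = 0.1751518 / 2 = 0.08758 m

0.08758 m


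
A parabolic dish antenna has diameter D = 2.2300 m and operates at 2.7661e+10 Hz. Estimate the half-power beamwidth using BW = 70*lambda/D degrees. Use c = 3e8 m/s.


lambda = c / f = 3.0000e+08 / 2.7661e+10 = 0.01084559 m
BW = 70 * 0.01084559 / 2.2300 = 0.3404 deg

0.3404 deg


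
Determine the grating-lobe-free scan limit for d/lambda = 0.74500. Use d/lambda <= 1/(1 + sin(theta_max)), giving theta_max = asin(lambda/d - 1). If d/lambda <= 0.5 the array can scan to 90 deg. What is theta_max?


lambda/d - 1 = 1/0.74500 - 1 = 0.3422819
theta_max = asin(0.3422819) = 20.02 deg

20.02 deg


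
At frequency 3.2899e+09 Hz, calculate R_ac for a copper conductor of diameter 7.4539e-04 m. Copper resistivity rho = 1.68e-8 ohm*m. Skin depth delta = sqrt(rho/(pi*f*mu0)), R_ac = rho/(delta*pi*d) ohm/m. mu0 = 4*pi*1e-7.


delta = sqrt(1.68e-8 / (pi * 3.2899e+09 * 4*pi*1e-7)) = 1.137322e-06 m
R_ac = 1.68e-8 / (1.137322e-06 * pi * 7.4539e-04) = 6.308 ohm/m

6.308 ohm/m


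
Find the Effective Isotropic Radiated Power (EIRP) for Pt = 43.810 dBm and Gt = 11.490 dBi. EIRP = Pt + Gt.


EIRP = Pt + Gt = 43.810 + 11.490 = 55.30 dBm

55.30 dBm


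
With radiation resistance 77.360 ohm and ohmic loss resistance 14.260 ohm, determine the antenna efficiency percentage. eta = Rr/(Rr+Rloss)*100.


eta = 77.360 / (77.360 + 14.260) * 100 = 84.44%

84.44%


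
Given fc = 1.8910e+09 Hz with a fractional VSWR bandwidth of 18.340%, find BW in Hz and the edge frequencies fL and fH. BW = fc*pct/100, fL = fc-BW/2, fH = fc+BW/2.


BW = 1.8910e+09 * 18.340/100 = 3.468094e+08 Hz
fL = 1.8910e+09 - 3.468094e+08/2 = 1.718e+09 Hz
fH = 1.8910e+09 + 3.468094e+08/2 = 2.064e+09 Hz

BW=3.468e+08 Hz, fL=1.718e+09 Hz, fH=2.064e+09 Hz


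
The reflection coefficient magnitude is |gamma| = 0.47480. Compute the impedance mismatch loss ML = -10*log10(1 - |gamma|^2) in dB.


ML = -10 * log10(1 - 0.47480^2) = -10 * log10(0.77456496) = 1.109 dB

1.109 dB


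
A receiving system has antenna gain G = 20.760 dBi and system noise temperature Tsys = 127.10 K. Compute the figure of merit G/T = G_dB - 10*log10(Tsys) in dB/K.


G/T = 20.760 - 10*log10(127.10) = 20.760 - 21.04146 = -0.2815 dB/K

-0.2815 dB/K


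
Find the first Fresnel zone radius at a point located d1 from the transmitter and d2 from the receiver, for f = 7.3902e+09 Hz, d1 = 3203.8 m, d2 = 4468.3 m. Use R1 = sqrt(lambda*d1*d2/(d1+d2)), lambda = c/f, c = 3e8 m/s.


lambda = c / f = 3.0000e+08 / 7.3902e+09 = 0.04059430 m
R1 = sqrt(0.04059430 * 3203.8 * 4468.3 / (3203.8 + 4468.3)) = 8.703 m

8.703 m


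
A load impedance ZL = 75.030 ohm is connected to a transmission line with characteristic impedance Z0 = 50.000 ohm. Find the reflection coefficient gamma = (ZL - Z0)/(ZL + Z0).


gamma = (75.030 - 50.000) / (75.030 + 50.000) = 0.2002

0.2002


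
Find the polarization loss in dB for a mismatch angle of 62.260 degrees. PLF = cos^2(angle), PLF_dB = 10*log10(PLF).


PLF_linear = cos^2(62.260 deg) = 0.2166531
PLF_dB = 10 * log10(0.2166531) = -6.642 dB

-6.642 dB


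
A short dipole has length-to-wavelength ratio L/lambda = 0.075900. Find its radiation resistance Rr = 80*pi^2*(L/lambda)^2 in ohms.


Rr = 80 * pi^2 * (0.075900)^2 = 80 * 9.869604 * 5.760810e-03 = 4.549 ohm

4.549 ohm


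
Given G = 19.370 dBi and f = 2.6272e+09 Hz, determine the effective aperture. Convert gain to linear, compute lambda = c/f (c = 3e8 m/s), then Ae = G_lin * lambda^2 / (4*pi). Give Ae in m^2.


lambda = c / f = 3.0000e+08 / 2.6272e+09 = 0.1141900 m
G_linear = 10^(19.370/10) = 86.49679
Ae = G_linear * lambda^2 / (4*pi) = 86.49679 * 0.1141900^2 / (4*pi) = 0.08975 m^2

0.08975 m^2


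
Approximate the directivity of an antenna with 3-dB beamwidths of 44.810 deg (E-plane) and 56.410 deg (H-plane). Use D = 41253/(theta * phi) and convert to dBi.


D_linear = 41253 / (44.810 * 56.410) = 16.32016
D_dBi = 10 * log10(16.32016) = 12.13 dBi

12.13 dBi


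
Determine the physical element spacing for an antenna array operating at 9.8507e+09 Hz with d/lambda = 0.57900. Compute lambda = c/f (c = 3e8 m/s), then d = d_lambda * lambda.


lambda = c / f = 3.0000e+08 / 9.8507e+09 = 0.03045469 m
d = 0.57900 * 0.03045469 = 0.01763 m

0.01763 m


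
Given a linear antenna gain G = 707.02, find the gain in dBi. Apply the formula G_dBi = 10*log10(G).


G_dBi = 10 * log10(707.02) = 28.49 dBi

28.49 dBi


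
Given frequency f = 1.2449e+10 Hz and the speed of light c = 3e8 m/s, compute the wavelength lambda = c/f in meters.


lambda = c / f = 3.0000e+08 / 1.2449e+10 = 0.02410 m

0.02410 m


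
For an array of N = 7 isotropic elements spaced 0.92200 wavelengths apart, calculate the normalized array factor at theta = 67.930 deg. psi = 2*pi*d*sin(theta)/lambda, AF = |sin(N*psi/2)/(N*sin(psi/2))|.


psi = 2*pi*0.92200*sin(67.930 deg) = 5.368611 rad
AF = |sin(7*5.368611/2) / (7*sin(5.368611/2))| = 0.01921

0.01921


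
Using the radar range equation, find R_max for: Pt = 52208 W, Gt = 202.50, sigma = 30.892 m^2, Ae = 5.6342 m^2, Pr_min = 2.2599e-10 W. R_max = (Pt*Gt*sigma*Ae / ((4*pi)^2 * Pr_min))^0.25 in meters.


R^4 = 52208*202.50*30.892*5.6342 / ((4*pi)^2 * 2.2599e-10) = 5.156220e+16
R_max = 5.156220e+16^0.25 = 15069 m

15069 m


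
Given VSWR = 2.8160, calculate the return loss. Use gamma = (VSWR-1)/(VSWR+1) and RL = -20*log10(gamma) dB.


gamma = (2.8160 - 1) / (2.8160 + 1) = 0.4758910
RL = -20 * log10(0.4758910) = 6.450 dB

6.450 dB


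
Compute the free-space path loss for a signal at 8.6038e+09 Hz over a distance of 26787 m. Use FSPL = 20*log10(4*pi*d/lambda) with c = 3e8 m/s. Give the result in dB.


lambda = c / f = 3.0000e+08 / 8.6038e+09 = 0.03486831 m
FSPL = 20 * log10(4*pi*26787/0.03486831) = 139.7 dB

139.7 dB


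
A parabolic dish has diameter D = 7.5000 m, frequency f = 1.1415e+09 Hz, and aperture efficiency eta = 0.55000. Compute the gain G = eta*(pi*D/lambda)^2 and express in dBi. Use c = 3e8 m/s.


lambda = c / f = 3.0000e+08 / 1.1415e+09 = 0.2628121 m
G_linear = 0.55000 * (pi * 7.5000 / 0.2628121)^2 = 4420.733
G_dBi = 10 * log10(4420.733) = 36.45 dBi

36.45 dBi


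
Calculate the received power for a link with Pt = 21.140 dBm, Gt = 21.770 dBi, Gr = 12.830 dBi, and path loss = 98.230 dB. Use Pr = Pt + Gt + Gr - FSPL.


Pr = 21.140 + 21.770 + 12.830 - 98.230 = -42.49 dBm

-42.49 dBm


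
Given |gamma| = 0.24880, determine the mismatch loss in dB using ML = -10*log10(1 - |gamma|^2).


ML = -10 * log10(1 - 0.24880^2) = -10 * log10(0.93809856) = 0.2775 dB

0.2775 dB


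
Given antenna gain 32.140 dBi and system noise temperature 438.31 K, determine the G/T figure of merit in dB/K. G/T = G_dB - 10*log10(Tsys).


G/T = 32.140 - 10*log10(438.31) = 32.140 - 26.41781 = 5.722 dB/K

5.722 dB/K


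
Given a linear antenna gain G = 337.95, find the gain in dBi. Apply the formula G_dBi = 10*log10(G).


G_dBi = 10 * log10(337.95) = 25.29 dBi

25.29 dBi


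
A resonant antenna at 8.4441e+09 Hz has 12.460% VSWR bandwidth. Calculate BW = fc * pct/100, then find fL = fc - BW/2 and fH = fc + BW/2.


BW = 8.4441e+09 * 12.460/100 = 1.052135e+09 Hz
fL = 8.4441e+09 - 1.052135e+09/2 = 7.918e+09 Hz
fH = 8.4441e+09 + 1.052135e+09/2 = 8.970e+09 Hz

BW=1.052e+09 Hz, fL=7.918e+09 Hz, fH=8.970e+09 Hz


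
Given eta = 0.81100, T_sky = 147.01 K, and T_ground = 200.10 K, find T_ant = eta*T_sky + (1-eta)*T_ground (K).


T_ant = 0.81100 * 147.01 + (1 - 0.81100) * 200.10 = 157.0 K

157.0 K


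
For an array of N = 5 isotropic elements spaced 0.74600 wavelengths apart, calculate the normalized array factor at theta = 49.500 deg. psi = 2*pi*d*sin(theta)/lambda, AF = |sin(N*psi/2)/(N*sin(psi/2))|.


psi = 2*pi*0.74600*sin(49.500 deg) = 3.564218 rad
AF = |sin(5*3.564218/2) / (5*sin(3.564218/2))| = 0.1006

0.1006


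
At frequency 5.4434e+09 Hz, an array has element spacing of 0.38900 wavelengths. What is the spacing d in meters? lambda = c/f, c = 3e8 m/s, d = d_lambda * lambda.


lambda = c / f = 3.0000e+08 / 5.4434e+09 = 0.05511261 m
d = 0.38900 * 0.05511261 = 0.02144 m

0.02144 m


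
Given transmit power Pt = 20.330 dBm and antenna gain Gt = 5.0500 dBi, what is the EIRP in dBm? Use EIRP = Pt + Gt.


EIRP = Pt + Gt = 20.330 + 5.0500 = 25.38 dBm

25.38 dBm


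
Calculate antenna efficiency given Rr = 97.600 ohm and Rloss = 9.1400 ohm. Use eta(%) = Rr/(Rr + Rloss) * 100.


eta = 97.600 / (97.600 + 9.1400) * 100 = 91.44%

91.44%


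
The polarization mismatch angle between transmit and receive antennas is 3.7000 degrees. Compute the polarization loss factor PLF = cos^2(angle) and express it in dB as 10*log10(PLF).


PLF_linear = cos^2(3.7000 deg) = 0.9958356
PLF_dB = 10 * log10(0.9958356) = -0.01812 dB

-0.01812 dB


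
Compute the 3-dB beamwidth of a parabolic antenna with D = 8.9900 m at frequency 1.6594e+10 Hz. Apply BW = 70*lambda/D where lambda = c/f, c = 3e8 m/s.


lambda = c / f = 3.0000e+08 / 1.6594e+10 = 0.01807882 m
BW = 70 * 0.01807882 / 8.9900 = 0.1408 deg

0.1408 deg


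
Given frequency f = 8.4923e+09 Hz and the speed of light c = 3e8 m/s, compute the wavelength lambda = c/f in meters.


lambda = c / f = 3.0000e+08 / 8.4923e+09 = 0.03533 m

0.03533 m


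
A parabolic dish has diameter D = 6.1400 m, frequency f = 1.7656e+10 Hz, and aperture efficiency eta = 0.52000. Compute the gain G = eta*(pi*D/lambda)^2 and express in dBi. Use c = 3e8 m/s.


lambda = c / f = 3.0000e+08 / 1.7656e+10 = 0.01699139 m
G_linear = 0.52000 * (pi * 6.1400 / 0.01699139)^2 = 670165.4
G_dBi = 10 * log10(670165.4) = 58.26 dBi

58.26 dBi


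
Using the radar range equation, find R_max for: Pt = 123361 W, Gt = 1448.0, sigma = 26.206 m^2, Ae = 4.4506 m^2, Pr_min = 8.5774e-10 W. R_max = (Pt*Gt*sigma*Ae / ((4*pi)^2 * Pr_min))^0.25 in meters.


R^4 = 123361*1448.0*26.206*4.4506 / ((4*pi)^2 * 8.5774e-10) = 1.538120e+17
R_max = 1.538120e+17^0.25 = 19804 m

19804 m


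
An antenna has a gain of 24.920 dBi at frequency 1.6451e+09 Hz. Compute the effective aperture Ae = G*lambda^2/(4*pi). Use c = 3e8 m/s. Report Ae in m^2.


lambda = c / f = 3.0000e+08 / 1.6451e+09 = 0.1823597 m
G_linear = 10^(24.920/10) = 310.4560
Ae = G_linear * lambda^2 / (4*pi) = 310.4560 * 0.1823597^2 / (4*pi) = 0.8216 m^2

0.8216 m^2


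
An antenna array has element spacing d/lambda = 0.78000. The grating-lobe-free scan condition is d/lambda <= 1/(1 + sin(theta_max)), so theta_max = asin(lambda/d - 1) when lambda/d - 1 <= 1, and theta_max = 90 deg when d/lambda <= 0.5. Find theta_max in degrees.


lambda/d - 1 = 1/0.78000 - 1 = 0.2820513
theta_max = asin(0.2820513) = 16.38 deg

16.38 deg


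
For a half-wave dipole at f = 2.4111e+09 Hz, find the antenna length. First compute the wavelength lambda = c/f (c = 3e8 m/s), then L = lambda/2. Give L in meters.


lambda = c / f = 3.0000e+08 / 2.4111e+09 = 0.1244245 m
L = lambda / 2 = 0.1244245 / 2 = 0.06221 m

0.06221 m


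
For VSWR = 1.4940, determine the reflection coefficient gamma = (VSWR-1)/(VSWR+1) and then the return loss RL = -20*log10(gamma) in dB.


gamma = (1.4940 - 1) / (1.4940 + 1) = 0.1980754
RL = -20 * log10(0.1980754) = 14.06 dB

14.06 dB


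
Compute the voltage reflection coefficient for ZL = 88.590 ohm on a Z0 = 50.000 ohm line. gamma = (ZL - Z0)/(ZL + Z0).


gamma = (88.590 - 50.000) / (88.590 + 50.000) = 0.2784

0.2784


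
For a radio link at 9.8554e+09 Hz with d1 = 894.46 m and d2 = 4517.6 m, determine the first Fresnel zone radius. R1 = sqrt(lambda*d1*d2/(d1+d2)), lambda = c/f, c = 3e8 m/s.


lambda = c / f = 3.0000e+08 / 9.8554e+09 = 0.03044016 m
R1 = sqrt(0.03044016 * 894.46 * 4517.6 / (894.46 + 4517.6)) = 4.767 m

4.767 m


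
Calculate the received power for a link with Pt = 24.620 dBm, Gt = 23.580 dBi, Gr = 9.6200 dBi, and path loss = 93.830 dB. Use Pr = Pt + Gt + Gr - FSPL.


Pr = 24.620 + 23.580 + 9.6200 - 93.830 = -36.01 dBm

-36.01 dBm


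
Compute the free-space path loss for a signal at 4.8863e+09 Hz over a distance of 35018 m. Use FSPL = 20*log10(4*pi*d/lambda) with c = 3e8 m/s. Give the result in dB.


lambda = c / f = 3.0000e+08 / 4.8863e+09 = 0.06139615 m
FSPL = 20 * log10(4*pi*35018/0.06139615) = 137.1 dB

137.1 dB


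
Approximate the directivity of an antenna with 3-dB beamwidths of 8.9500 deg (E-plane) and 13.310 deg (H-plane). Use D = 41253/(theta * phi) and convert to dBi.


D_linear = 41253 / (8.9500 * 13.310) = 346.3016
D_dBi = 10 * log10(346.3016) = 25.39 dBi

25.39 dBi


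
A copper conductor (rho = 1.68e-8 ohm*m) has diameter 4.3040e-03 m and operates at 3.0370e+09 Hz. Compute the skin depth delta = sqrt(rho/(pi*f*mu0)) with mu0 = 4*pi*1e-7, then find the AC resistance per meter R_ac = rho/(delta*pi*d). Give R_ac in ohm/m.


delta = sqrt(1.68e-8 / (pi * 3.0370e+09 * 4*pi*1e-7)) = 1.183729e-06 m
R_ac = 1.68e-8 / (1.183729e-06 * pi * 4.3040e-03) = 1.050 ohm/m

1.050 ohm/m


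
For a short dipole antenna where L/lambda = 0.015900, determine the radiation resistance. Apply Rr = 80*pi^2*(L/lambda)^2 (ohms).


Rr = 80 * pi^2 * (0.015900)^2 = 80 * 9.869604 * 2.528100e-04 = 0.1996 ohm

0.1996 ohm


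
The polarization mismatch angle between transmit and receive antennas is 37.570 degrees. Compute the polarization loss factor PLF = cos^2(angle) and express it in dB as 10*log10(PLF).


PLF_linear = cos^2(37.570 deg) = 0.6282290
PLF_dB = 10 * log10(0.6282290) = -2.019 dB

-2.019 dB


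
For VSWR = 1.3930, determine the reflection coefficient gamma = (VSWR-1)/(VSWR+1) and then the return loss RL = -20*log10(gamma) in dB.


gamma = (1.3930 - 1) / (1.3930 + 1) = 0.1642290
RL = -20 * log10(0.1642290) = 15.69 dB

15.69 dB


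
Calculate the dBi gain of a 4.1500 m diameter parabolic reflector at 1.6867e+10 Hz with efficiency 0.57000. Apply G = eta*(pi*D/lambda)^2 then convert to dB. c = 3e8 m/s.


lambda = c / f = 3.0000e+08 / 1.6867e+10 = 0.01778621 m
G_linear = 0.57000 * (pi * 4.1500 / 0.01778621)^2 = 306269.7
G_dBi = 10 * log10(306269.7) = 54.86 dBi

54.86 dBi


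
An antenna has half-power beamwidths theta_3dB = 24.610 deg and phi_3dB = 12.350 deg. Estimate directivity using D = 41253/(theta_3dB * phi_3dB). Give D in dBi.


D_linear = 41253 / (24.610 * 12.350) = 135.7303
D_dBi = 10 * log10(135.7303) = 21.33 dBi

21.33 dBi


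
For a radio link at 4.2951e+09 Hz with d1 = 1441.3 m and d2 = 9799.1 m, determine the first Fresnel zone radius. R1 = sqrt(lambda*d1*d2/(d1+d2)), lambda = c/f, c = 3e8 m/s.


lambda = c / f = 3.0000e+08 / 4.2951e+09 = 0.06984703 m
R1 = sqrt(0.06984703 * 1441.3 * 9799.1 / (1441.3 + 9799.1)) = 9.368 m

9.368 m


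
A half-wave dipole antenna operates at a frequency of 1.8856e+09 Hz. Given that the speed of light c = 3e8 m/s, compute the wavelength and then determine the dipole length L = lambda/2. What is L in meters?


lambda = c / f = 3.0000e+08 / 1.8856e+09 = 0.1591006 m
L = lambda / 2 = 0.1591006 / 2 = 0.07955 m

0.07955 m


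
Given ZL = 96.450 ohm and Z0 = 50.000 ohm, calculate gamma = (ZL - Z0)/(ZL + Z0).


gamma = (96.450 - 50.000) / (96.450 + 50.000) = 0.3172

0.3172


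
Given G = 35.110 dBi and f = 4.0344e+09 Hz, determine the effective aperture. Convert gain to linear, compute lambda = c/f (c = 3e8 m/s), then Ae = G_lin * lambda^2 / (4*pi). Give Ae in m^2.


lambda = c / f = 3.0000e+08 / 4.0344e+09 = 0.07436050 m
G_linear = 10^(35.110/10) = 3243.396
Ae = G_linear * lambda^2 / (4*pi) = 3243.396 * 0.07436050^2 / (4*pi) = 1.427 m^2

1.427 m^2


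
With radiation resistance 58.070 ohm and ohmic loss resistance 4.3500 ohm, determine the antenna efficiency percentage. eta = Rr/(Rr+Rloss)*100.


eta = 58.070 / (58.070 + 4.3500) * 100 = 93.03%

93.03%


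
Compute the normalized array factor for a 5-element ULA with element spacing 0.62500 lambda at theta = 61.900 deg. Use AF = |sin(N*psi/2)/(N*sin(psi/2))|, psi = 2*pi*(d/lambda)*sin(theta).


psi = 2*pi*0.62500*sin(61.900 deg) = 3.464104 rad
AF = |sin(5*3.464104/2) / (5*sin(3.464104/2))| = 0.1403

0.1403


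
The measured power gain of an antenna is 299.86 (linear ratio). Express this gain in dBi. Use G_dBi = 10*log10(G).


G_dBi = 10 * log10(299.86) = 24.77 dBi

24.77 dBi


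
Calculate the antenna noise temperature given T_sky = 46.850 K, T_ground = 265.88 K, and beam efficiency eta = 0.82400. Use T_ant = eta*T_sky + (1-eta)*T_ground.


T_ant = 0.82400 * 46.850 + (1 - 0.82400) * 265.88 = 85.40 K

85.40 K


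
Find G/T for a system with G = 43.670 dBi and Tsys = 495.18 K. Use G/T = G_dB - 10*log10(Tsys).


G/T = 43.670 - 10*log10(495.18) = 43.670 - 26.94763 = 16.72 dB/K

16.72 dB/K


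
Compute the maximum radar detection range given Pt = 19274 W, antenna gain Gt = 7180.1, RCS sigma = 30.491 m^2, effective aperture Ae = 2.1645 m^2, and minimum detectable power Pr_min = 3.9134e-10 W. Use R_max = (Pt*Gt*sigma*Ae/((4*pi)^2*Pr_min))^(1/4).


R^4 = 19274*7180.1*30.491*2.1645 / ((4*pi)^2 * 3.9134e-10) = 1.477943e+17
R_max = 1.477943e+17^0.25 = 19607 m

19607 m


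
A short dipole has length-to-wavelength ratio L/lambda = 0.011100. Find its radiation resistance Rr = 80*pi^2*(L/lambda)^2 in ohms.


Rr = 80 * pi^2 * (0.011100)^2 = 80 * 9.869604 * 1.232100e-04 = 0.09728 ohm

0.09728 ohm


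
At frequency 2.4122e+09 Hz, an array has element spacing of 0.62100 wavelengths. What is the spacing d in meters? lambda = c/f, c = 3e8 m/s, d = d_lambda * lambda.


lambda = c / f = 3.0000e+08 / 2.4122e+09 = 0.1243678 m
d = 0.62100 * 0.1243678 = 0.07723 m

0.07723 m


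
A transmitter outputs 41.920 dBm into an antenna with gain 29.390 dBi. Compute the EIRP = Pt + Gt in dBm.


EIRP = Pt + Gt = 41.920 + 29.390 = 71.31 dBm

71.31 dBm


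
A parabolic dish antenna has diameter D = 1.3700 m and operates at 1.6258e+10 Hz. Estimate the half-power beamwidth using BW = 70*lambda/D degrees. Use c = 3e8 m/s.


lambda = c / f = 3.0000e+08 / 1.6258e+10 = 0.01845245 m
BW = 70 * 0.01845245 / 1.3700 = 0.9428 deg

0.9428 deg


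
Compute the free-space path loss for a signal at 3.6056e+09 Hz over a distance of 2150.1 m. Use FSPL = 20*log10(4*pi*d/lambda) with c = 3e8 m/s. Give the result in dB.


lambda = c / f = 3.0000e+08 / 3.6056e+09 = 0.08320391 m
FSPL = 20 * log10(4*pi*2150.1/0.08320391) = 110.2 dB

110.2 dB


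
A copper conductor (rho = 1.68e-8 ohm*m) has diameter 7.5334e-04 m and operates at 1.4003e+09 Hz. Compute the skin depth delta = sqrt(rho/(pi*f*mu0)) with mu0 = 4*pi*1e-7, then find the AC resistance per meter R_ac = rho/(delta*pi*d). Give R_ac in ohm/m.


delta = sqrt(1.68e-8 / (pi * 1.4003e+09 * 4*pi*1e-7)) = 1.743268e-06 m
R_ac = 1.68e-8 / (1.743268e-06 * pi * 7.5334e-04) = 4.072 ohm/m

4.072 ohm/m


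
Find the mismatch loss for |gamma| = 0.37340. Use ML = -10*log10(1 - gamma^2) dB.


ML = -10 * log10(1 - 0.37340^2) = -10 * log10(0.86057244) = 0.6521 dB

0.6521 dB


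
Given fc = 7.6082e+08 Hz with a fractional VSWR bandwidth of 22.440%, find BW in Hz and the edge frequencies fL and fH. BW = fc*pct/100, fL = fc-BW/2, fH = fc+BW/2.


BW = 7.6082e+08 * 22.440/100 = 1.707280e+08 Hz
fL = 7.6082e+08 - 1.707280e+08/2 = 6.755e+08 Hz
fH = 7.6082e+08 + 1.707280e+08/2 = 8.462e+08 Hz

BW=1.707e+08 Hz, fL=6.755e+08 Hz, fH=8.462e+08 Hz


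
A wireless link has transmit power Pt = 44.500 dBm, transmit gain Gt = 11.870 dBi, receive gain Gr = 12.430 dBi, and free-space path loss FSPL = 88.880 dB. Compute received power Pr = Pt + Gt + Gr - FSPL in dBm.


Pr = 44.500 + 11.870 + 12.430 - 88.880 = -20.08 dBm

-20.08 dBm


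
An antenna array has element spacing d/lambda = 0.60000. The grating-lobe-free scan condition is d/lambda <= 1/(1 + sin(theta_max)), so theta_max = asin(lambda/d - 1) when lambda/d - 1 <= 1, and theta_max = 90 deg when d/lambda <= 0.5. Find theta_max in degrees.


lambda/d - 1 = 1/0.60000 - 1 = 0.6666667
theta_max = asin(0.6666667) = 41.81 deg

41.81 deg


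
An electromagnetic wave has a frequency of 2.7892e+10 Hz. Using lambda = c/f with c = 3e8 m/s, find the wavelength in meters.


lambda = c / f = 3.0000e+08 / 2.7892e+10 = 0.01076 m

0.01076 m


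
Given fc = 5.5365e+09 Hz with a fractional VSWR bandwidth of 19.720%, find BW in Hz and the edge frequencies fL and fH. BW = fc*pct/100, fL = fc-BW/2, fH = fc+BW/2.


BW = 5.5365e+09 * 19.720/100 = 1.091798e+09 Hz
fL = 5.5365e+09 - 1.091798e+09/2 = 4.991e+09 Hz
fH = 5.5365e+09 + 1.091798e+09/2 = 6.082e+09 Hz

BW=1.092e+09 Hz, fL=4.991e+09 Hz, fH=6.082e+09 Hz


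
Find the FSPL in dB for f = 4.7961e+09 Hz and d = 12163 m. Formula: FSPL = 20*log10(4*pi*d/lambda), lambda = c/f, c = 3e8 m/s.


lambda = c / f = 3.0000e+08 / 4.7961e+09 = 0.06255082 m
FSPL = 20 * log10(4*pi*12163/0.06255082) = 127.8 dB

127.8 dB


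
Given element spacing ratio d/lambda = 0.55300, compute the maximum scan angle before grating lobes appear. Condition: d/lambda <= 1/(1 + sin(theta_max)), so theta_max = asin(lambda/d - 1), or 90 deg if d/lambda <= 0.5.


lambda/d - 1 = 1/0.55300 - 1 = 0.8083183
theta_max = asin(0.8083183) = 53.93 deg

53.93 deg


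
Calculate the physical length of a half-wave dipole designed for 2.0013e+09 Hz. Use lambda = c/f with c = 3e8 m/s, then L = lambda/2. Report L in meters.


lambda = c / f = 3.0000e+08 / 2.0013e+09 = 0.1499026 m
L = lambda / 2 = 0.1499026 / 2 = 0.07495 m

0.07495 m


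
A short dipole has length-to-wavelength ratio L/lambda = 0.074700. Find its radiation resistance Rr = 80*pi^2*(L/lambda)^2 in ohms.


Rr = 80 * pi^2 * (0.074700)^2 = 80 * 9.869604 * 5.580090e-03 = 4.406 ohm

4.406 ohm


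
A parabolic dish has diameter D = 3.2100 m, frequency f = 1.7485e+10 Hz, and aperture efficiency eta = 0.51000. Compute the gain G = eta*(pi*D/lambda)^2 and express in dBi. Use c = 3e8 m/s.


lambda = c / f = 3.0000e+08 / 1.7485e+10 = 0.01715756 m
G_linear = 0.51000 * (pi * 3.2100 / 0.01715756)^2 = 176185.0
G_dBi = 10 * log10(176185.0) = 52.46 dBi

52.46 dBi


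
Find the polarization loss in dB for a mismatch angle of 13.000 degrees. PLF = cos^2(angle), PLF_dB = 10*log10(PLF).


PLF_linear = cos^2(13.000 deg) = 0.9493970
PLF_dB = 10 * log10(0.9493970) = -0.2255 dB

-0.2255 dB


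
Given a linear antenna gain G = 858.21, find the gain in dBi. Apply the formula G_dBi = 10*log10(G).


G_dBi = 10 * log10(858.21) = 29.34 dBi

29.34 dBi


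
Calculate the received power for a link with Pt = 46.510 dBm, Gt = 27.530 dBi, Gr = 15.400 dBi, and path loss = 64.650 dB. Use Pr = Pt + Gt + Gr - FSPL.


Pr = 46.510 + 27.530 + 15.400 - 64.650 = 24.79 dBm

24.79 dBm


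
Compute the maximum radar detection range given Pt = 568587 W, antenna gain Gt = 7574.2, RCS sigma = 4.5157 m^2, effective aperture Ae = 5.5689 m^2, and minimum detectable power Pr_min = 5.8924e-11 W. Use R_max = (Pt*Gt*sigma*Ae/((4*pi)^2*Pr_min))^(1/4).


R^4 = 568587*7574.2*4.5157*5.5689 / ((4*pi)^2 * 5.8924e-11) = 1.163902e+19
R_max = 1.163902e+19^0.25 = 58409 m

58409 m


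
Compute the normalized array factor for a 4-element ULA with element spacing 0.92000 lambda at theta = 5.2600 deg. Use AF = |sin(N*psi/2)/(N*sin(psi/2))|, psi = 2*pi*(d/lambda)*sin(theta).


psi = 2*pi*0.92000*sin(5.2600 deg) = 0.5299325 rad
AF = |sin(4*0.5299325/2) / (4*sin(0.5299325/2))| = 0.8327

0.8327


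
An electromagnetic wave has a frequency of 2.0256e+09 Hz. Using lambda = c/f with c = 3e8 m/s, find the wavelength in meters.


lambda = c / f = 3.0000e+08 / 2.0256e+09 = 0.1481 m

0.1481 m


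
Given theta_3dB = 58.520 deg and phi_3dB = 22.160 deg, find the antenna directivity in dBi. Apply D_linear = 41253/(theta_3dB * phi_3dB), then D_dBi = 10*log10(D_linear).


D_linear = 41253 / (58.520 * 22.160) = 31.81130
D_dBi = 10 * log10(31.81130) = 15.03 dBi

15.03 dBi


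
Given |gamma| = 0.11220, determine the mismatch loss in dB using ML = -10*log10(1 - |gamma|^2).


ML = -10 * log10(1 - 0.11220^2) = -10 * log10(0.98741116) = 0.05502 dB

0.05502 dB


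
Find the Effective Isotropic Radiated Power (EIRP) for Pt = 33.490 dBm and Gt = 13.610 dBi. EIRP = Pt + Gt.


EIRP = Pt + Gt = 33.490 + 13.610 = 47.10 dBm

47.10 dBm


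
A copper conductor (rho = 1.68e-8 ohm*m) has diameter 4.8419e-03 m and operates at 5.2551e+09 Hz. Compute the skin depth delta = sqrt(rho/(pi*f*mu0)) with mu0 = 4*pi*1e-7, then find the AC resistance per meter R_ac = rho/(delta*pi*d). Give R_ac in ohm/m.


delta = sqrt(1.68e-8 / (pi * 5.2551e+09 * 4*pi*1e-7)) = 8.998793e-07 m
R_ac = 1.68e-8 / (8.998793e-07 * pi * 4.8419e-03) = 1.227 ohm/m

1.227 ohm/m


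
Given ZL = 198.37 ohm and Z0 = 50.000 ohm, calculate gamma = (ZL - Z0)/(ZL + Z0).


gamma = (198.37 - 50.000) / (198.37 + 50.000) = 0.5974

0.5974


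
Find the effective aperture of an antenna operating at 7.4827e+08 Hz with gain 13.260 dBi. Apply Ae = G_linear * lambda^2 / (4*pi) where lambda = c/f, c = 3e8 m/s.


lambda = c / f = 3.0000e+08 / 7.4827e+08 = 0.4009248 m
G_linear = 10^(13.260/10) = 21.18361
Ae = G_linear * lambda^2 / (4*pi) = 21.18361 * 0.4009248^2 / (4*pi) = 0.2710 m^2

0.2710 m^2


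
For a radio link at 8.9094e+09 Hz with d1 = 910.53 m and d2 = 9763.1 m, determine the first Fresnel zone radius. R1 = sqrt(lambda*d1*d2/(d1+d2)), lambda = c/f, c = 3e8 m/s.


lambda = c / f = 3.0000e+08 / 8.9094e+09 = 0.03367230 m
R1 = sqrt(0.03367230 * 910.53 * 9763.1 / (910.53 + 9763.1)) = 5.296 m

5.296 m


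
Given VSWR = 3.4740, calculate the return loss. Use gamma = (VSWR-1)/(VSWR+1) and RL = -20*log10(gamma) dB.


gamma = (3.4740 - 1) / (3.4740 + 1) = 0.5529727
RL = -20 * log10(0.5529727) = 5.146 dB

5.146 dB


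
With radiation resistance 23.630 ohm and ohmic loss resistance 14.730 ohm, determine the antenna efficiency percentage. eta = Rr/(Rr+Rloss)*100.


eta = 23.630 / (23.630 + 14.730) * 100 = 61.60%

61.60%


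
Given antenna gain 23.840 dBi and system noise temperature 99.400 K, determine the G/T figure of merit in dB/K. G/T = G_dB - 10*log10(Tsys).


G/T = 23.840 - 10*log10(99.400) = 23.840 - 19.97386 = 3.866 dB/K

3.866 dB/K


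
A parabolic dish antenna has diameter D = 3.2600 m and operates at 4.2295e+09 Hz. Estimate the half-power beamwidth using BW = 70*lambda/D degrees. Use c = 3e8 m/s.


lambda = c / f = 3.0000e+08 / 4.2295e+09 = 0.07093037 m
BW = 70 * 0.07093037 / 3.2600 = 1.523 deg

1.523 deg


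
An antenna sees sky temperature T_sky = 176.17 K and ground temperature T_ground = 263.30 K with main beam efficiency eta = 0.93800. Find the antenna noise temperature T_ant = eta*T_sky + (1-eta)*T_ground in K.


T_ant = 0.93800 * 176.17 + (1 - 0.93800) * 263.30 = 181.6 K

181.6 K


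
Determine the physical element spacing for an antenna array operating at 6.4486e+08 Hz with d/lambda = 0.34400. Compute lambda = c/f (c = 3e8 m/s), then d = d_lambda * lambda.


lambda = c / f = 3.0000e+08 / 6.4486e+08 = 0.4652173 m
d = 0.34400 * 0.4652173 = 0.1600 m

0.1600 m


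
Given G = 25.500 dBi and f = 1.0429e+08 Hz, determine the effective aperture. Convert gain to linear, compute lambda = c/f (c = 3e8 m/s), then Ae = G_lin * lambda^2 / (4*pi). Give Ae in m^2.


lambda = c / f = 3.0000e+08 / 1.0429e+08 = 2.876594 m
G_linear = 10^(25.500/10) = 354.8134
Ae = G_linear * lambda^2 / (4*pi) = 354.8134 * 2.876594^2 / (4*pi) = 233.6 m^2

233.6 m^2


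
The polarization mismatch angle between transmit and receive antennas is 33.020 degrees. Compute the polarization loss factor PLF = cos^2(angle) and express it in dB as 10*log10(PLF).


PLF_linear = cos^2(33.020 deg) = 0.7030494
PLF_dB = 10 * log10(0.7030494) = -1.530 dB

-1.530 dB


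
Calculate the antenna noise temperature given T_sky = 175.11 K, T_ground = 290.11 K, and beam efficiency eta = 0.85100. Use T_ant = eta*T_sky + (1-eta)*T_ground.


T_ant = 0.85100 * 175.11 + (1 - 0.85100) * 290.11 = 192.2 K

192.2 K


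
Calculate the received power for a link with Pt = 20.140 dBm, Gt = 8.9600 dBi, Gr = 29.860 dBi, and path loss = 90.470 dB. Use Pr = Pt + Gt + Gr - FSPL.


Pr = 20.140 + 8.9600 + 29.860 - 90.470 = -31.51 dBm

-31.51 dBm


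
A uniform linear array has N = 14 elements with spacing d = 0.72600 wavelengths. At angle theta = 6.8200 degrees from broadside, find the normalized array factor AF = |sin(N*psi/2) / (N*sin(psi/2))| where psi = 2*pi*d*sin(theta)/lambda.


psi = 2*pi*0.72600*sin(6.8200 deg) = 0.5416917 rad
AF = |sin(14*0.5416917/2) / (14*sin(0.5416917/2))| = 0.1616

0.1616


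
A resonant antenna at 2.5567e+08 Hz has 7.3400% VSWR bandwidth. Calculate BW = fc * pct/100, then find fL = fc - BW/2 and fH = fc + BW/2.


BW = 2.5567e+08 * 7.3400/100 = 1.876618e+07 Hz
fL = 2.5567e+08 - 1.876618e+07/2 = 2.463e+08 Hz
fH = 2.5567e+08 + 1.876618e+07/2 = 2.651e+08 Hz

BW=1.877e+07 Hz, fL=2.463e+08 Hz, fH=2.651e+08 Hz


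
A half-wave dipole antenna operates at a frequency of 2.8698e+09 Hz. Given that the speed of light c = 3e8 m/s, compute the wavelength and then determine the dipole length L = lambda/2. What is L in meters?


lambda = c / f = 3.0000e+08 / 2.8698e+09 = 0.1045369 m
L = lambda / 2 = 0.1045369 / 2 = 0.05227 m

0.05227 m


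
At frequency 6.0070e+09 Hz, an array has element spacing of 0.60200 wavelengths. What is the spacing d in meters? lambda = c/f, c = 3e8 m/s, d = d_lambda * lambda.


lambda = c / f = 3.0000e+08 / 6.0070e+09 = 0.04994173 m
d = 0.60200 * 0.04994173 = 0.03006 m

0.03006 m


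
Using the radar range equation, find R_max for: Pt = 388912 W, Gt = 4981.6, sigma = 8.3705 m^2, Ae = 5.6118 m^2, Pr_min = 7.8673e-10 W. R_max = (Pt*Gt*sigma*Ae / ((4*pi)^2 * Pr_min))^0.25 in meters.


R^4 = 388912*4981.6*8.3705*5.6118 / ((4*pi)^2 * 7.8673e-10) = 7.325349e+17
R_max = 7.325349e+17^0.25 = 29255 m

29255 m


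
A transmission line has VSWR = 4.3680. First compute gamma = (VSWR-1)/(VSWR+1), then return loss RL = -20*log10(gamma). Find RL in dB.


gamma = (4.3680 - 1) / (4.3680 + 1) = 0.6274218
RL = -20 * log10(0.6274218) = 4.049 dB

4.049 dB


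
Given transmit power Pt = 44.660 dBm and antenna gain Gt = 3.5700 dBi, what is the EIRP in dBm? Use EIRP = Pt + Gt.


EIRP = Pt + Gt = 44.660 + 3.5700 = 48.23 dBm

48.23 dBm


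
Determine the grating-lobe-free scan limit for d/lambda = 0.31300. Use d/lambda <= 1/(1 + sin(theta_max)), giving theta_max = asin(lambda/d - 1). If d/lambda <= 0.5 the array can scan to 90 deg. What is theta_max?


lambda/d - 1 = 1/0.31300 - 1 = 2.194888 >= 1
d/lambda <= 0.5, so the array can scan to endfire without grating lobes: theta_max = 90 deg

90 deg


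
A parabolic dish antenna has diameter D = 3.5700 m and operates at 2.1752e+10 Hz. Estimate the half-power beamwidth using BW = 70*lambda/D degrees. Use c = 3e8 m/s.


lambda = c / f = 3.0000e+08 / 2.1752e+10 = 0.01379184 m
BW = 70 * 0.01379184 / 3.5700 = 0.2704 deg

0.2704 deg


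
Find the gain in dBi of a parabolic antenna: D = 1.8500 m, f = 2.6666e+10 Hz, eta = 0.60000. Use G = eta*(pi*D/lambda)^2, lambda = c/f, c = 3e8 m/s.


lambda = c / f = 3.0000e+08 / 2.6666e+10 = 0.01125028 m
G_linear = 0.60000 * (pi * 1.8500 / 0.01125028)^2 = 160128.2
G_dBi = 10 * log10(160128.2) = 52.04 dBi

52.04 dBi


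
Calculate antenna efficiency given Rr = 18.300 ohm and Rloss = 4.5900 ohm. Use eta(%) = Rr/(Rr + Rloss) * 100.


eta = 18.300 / (18.300 + 4.5900) * 100 = 79.95%

79.95%


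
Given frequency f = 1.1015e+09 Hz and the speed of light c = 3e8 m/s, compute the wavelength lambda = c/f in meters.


lambda = c / f = 3.0000e+08 / 1.1015e+09 = 0.2724 m

0.2724 m


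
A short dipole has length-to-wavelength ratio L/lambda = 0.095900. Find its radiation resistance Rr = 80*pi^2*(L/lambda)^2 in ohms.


Rr = 80 * pi^2 * (0.095900)^2 = 80 * 9.869604 * 9.196810e-03 = 7.262 ohm

7.262 ohm


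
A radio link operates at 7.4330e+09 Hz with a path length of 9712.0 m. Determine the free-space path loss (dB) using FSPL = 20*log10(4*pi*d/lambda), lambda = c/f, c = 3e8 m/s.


lambda = c / f = 3.0000e+08 / 7.4330e+09 = 0.04036055 m
FSPL = 20 * log10(4*pi*9712.0/0.04036055) = 129.6 dB

129.6 dB


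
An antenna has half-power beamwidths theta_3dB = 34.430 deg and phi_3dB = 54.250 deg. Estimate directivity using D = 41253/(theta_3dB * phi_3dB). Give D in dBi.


D_linear = 41253 / (34.430 * 54.250) = 22.08609
D_dBi = 10 * log10(22.08609) = 13.44 dBi

13.44 dBi


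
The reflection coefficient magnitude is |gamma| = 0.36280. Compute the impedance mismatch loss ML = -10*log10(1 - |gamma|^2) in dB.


ML = -10 * log10(1 - 0.36280^2) = -10 * log10(0.86837616) = 0.6129 dB

0.6129 dB


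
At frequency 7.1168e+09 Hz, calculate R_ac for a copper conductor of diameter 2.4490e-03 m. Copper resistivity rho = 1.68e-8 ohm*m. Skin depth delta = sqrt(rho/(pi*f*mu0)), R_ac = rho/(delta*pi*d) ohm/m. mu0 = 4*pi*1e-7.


delta = sqrt(1.68e-8 / (pi * 7.1168e+09 * 4*pi*1e-7)) = 7.732722e-07 m
R_ac = 1.68e-8 / (7.732722e-07 * pi * 2.4490e-03) = 2.824 ohm/m

2.824 ohm/m


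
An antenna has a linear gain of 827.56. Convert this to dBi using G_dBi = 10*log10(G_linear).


G_dBi = 10 * log10(827.56) = 29.18 dBi

29.18 dBi


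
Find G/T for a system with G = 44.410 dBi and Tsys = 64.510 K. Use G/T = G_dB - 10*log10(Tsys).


G/T = 44.410 - 10*log10(64.510) = 44.410 - 18.09627 = 26.31 dB/K

26.31 dB/K


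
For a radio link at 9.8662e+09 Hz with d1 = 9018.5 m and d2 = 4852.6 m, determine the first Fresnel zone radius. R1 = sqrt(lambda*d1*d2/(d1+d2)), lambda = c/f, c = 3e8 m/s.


lambda = c / f = 3.0000e+08 / 9.8662e+09 = 0.03040684 m
R1 = sqrt(0.03040684 * 9018.5 * 4852.6 / (9018.5 + 4852.6)) = 9.795 m

9.795 m


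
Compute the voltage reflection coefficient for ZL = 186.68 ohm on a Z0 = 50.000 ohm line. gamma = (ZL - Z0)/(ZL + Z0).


gamma = (186.68 - 50.000) / (186.68 + 50.000) = 0.5775

0.5775


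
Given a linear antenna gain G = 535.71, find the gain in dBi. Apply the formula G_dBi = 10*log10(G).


G_dBi = 10 * log10(535.71) = 27.29 dBi

27.29 dBi


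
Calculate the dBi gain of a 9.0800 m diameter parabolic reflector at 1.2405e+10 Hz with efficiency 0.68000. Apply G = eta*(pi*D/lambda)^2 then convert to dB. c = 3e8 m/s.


lambda = c / f = 3.0000e+08 / 1.2405e+10 = 0.02418380 m
G_linear = 0.68000 * (pi * 9.0800 / 0.02418380)^2 = 946087.4
G_dBi = 10 * log10(946087.4) = 59.76 dBi

59.76 dBi


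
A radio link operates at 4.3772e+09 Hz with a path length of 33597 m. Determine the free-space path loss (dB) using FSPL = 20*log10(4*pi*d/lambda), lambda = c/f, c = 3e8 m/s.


lambda = c / f = 3.0000e+08 / 4.3772e+09 = 0.06853696 m
FSPL = 20 * log10(4*pi*33597/0.06853696) = 135.8 dB

135.8 dB


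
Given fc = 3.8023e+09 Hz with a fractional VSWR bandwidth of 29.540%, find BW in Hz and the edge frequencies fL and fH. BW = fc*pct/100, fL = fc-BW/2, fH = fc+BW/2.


BW = 3.8023e+09 * 29.540/100 = 1.123199e+09 Hz
fL = 3.8023e+09 - 1.123199e+09/2 = 3.241e+09 Hz
fH = 3.8023e+09 + 1.123199e+09/2 = 4.364e+09 Hz

BW=1.123e+09 Hz, fL=3.241e+09 Hz, fH=4.364e+09 Hz


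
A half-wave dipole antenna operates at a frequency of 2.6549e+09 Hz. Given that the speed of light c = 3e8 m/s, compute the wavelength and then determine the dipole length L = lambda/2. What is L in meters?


lambda = c / f = 3.0000e+08 / 2.6549e+09 = 0.1129986 m
L = lambda / 2 = 0.1129986 / 2 = 0.05650 m

0.05650 m


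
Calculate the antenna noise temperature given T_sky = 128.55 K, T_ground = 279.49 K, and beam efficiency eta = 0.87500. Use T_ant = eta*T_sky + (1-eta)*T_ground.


T_ant = 0.87500 * 128.55 + (1 - 0.87500) * 279.49 = 147.4 K

147.4 K


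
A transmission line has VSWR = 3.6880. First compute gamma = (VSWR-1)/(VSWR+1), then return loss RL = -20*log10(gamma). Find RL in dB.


gamma = (3.6880 - 1) / (3.6880 + 1) = 0.5733788
RL = -20 * log10(0.5733788) = 4.831 dB

4.831 dB


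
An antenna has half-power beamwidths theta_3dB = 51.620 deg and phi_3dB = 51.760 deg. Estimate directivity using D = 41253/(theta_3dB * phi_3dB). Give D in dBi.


D_linear = 41253 / (51.620 * 51.760) = 15.43986
D_dBi = 10 * log10(15.43986) = 11.89 dBi

11.89 dBi
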